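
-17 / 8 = -2.12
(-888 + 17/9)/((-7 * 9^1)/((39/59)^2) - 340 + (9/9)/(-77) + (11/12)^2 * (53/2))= 664183520/346238371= 1.92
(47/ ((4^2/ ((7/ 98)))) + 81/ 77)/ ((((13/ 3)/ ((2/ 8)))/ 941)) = 8776707/ 128128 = 68.50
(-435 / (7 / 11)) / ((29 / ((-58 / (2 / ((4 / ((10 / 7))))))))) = 1914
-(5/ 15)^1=-1/ 3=-0.33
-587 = -587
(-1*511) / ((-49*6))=73 / 42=1.74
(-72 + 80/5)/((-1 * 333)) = 56/333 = 0.17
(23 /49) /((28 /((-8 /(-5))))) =0.03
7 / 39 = 0.18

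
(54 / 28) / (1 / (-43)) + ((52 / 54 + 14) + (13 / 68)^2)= -59365651 / 873936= -67.93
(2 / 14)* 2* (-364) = -104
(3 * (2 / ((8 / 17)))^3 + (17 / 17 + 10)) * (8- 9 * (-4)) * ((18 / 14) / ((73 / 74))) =56567709 / 4088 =13837.50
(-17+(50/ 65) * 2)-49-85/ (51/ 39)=-1683/ 13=-129.46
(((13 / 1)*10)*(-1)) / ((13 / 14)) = -140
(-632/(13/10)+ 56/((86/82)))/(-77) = 21992/3913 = 5.62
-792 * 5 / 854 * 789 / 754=-4.85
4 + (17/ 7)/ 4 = 129/ 28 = 4.61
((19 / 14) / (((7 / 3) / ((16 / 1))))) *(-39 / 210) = -2964 / 1715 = -1.73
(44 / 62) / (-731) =-22 / 22661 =-0.00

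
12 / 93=4 / 31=0.13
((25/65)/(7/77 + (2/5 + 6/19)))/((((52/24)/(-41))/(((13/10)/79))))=-42845/288587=-0.15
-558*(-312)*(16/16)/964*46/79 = 2002104/19039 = 105.16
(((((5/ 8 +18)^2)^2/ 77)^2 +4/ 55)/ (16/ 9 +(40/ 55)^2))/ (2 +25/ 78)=426350995170979917051/ 934445968261120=456260.73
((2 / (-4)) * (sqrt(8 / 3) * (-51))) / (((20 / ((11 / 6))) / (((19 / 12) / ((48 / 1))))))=3553 * sqrt(6) / 69120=0.13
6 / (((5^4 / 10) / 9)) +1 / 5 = 133 / 125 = 1.06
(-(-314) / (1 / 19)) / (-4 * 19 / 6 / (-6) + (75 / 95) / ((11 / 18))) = 11222046 / 6401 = 1753.17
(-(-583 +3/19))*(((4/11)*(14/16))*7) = 271313/209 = 1298.15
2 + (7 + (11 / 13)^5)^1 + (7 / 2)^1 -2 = 8119255 / 742586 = 10.93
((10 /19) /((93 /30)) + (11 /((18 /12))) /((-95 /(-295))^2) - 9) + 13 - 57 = 600373 /33573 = 17.88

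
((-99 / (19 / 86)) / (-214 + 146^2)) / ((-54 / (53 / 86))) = 583 / 2405628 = 0.00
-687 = -687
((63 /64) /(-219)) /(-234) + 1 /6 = 60743 /364416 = 0.17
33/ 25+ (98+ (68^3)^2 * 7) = 17301809461683/ 25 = 692072378467.32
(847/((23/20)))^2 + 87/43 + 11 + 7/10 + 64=123412027709/227470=542542.00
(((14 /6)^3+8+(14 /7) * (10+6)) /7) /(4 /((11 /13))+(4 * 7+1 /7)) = 0.23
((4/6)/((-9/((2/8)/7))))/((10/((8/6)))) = -1/2835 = -0.00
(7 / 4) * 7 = 49 / 4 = 12.25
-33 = -33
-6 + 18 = 12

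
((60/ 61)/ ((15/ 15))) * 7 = 420/ 61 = 6.89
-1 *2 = -2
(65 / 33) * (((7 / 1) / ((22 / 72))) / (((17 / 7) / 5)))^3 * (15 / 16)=13936994662500 / 71931233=193754.42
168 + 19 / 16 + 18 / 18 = 2723 / 16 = 170.19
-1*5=-5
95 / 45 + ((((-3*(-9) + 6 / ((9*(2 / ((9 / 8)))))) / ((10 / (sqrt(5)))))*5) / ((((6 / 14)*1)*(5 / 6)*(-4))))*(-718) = 19 / 9 + 550347*sqrt(5) / 80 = 15384.78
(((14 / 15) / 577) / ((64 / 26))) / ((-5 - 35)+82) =13 / 830880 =0.00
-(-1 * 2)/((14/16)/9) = 144/7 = 20.57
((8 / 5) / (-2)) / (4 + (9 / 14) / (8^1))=-448 / 2285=-0.20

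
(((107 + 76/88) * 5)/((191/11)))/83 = 11865/31706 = 0.37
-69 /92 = -3 /4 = -0.75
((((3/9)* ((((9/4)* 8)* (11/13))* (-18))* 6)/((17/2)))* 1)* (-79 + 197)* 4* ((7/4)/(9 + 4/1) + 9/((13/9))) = -556810848/2873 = -193808.16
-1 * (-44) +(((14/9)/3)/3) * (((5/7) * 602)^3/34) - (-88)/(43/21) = 23936756980/59211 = 404261.99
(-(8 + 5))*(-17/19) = 221/19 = 11.63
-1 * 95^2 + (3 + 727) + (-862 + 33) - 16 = -9140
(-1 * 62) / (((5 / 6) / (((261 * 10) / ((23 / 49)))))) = -9515016 / 23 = -413696.35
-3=-3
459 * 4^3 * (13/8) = 47736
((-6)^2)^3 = 46656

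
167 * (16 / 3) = 2672 / 3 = 890.67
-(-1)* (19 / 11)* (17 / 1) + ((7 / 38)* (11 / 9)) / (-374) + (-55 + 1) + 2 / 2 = -3023357 / 127908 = -23.64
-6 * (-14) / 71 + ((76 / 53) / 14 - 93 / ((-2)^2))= -2314265 / 105364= -21.96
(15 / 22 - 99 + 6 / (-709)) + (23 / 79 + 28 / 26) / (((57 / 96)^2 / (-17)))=-950113930673 / 5782911706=-164.30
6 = 6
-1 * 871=-871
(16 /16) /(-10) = -1 /10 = -0.10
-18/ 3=-6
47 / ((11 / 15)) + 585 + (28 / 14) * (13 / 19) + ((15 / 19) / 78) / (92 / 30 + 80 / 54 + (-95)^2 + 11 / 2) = 4311258088399 / 6628020971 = 650.46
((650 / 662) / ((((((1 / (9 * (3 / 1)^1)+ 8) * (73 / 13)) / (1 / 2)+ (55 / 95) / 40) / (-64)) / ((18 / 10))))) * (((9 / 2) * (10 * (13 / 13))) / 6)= -74906208000 / 7971201911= -9.40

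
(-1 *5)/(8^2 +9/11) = -55/713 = -0.08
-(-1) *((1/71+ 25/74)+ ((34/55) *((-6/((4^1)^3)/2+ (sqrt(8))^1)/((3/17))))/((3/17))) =55.57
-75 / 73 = -1.03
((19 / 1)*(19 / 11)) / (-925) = -361 / 10175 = -0.04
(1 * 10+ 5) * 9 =135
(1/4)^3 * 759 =759/64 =11.86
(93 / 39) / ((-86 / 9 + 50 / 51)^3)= -111028887 / 29359243264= -0.00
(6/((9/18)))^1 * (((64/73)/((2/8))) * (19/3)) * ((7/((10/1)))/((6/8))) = 272384/1095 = 248.75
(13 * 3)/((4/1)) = 39/4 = 9.75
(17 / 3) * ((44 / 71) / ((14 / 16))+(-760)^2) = 1626716128 / 497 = 3273070.68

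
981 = 981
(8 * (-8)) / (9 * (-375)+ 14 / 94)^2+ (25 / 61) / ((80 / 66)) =1037819136493 / 3069479730728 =0.34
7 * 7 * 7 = 343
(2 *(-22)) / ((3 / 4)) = -176 / 3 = -58.67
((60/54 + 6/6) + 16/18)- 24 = -21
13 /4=3.25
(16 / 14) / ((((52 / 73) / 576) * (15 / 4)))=112128 / 455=246.44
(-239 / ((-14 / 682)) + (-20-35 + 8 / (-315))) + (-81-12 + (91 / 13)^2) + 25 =520591 / 45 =11568.69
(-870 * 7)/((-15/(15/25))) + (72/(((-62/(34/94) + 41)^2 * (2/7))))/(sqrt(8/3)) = 2023 * sqrt(6)/546121 + 1218/5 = 243.61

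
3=3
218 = 218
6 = 6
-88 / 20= -22 / 5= -4.40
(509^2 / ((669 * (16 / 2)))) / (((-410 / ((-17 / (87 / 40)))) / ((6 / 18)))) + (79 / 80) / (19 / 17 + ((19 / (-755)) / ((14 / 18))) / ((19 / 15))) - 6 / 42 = 377127627791 / 352793992320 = 1.07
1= 1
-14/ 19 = -0.74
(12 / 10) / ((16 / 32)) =12 / 5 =2.40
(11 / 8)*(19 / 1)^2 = 3971 / 8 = 496.38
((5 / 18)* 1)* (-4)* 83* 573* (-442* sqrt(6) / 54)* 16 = 560562080* sqrt(6) / 81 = 16951741.55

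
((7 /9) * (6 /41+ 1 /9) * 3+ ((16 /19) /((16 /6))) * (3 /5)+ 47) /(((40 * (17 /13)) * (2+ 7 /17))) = 8167016 /21558825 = 0.38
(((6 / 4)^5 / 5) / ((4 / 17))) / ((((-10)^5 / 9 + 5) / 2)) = -37179 / 31985600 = -0.00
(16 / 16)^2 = 1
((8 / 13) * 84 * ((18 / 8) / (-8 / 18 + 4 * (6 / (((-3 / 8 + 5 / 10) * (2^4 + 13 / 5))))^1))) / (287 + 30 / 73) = 7698726 / 187926817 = 0.04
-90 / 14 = -45 / 7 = -6.43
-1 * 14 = -14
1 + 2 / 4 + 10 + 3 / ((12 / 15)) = 15.25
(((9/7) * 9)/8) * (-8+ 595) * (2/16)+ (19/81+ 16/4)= 4004971/36288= 110.37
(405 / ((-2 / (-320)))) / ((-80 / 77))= -62370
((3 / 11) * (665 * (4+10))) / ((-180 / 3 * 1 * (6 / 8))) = -1862 / 33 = -56.42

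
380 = 380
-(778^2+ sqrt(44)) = -605290.63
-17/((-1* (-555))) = -0.03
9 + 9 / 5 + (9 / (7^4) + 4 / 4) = 141704 / 12005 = 11.80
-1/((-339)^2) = -1/114921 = -0.00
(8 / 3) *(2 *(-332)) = -5312 / 3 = -1770.67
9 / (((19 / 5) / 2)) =90 / 19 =4.74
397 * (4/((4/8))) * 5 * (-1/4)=-3970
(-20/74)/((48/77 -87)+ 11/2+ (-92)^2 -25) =-1540/47624587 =-0.00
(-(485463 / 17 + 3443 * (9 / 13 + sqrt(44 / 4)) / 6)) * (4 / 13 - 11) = 478577 * sqrt(11) / 78 + 1778870709 / 5746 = 329933.67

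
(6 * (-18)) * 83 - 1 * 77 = -9041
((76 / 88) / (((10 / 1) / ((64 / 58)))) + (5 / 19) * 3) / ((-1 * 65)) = -26813 / 1969825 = -0.01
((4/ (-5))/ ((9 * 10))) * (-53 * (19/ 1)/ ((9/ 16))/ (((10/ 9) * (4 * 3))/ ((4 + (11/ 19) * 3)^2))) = 2518772/ 64125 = 39.28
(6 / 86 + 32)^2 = 1901641 / 1849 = 1028.47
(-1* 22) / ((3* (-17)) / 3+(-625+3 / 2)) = 44 / 1281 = 0.03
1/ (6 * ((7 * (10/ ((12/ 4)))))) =1/ 140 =0.01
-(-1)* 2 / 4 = 1 / 2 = 0.50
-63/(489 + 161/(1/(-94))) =63/14645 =0.00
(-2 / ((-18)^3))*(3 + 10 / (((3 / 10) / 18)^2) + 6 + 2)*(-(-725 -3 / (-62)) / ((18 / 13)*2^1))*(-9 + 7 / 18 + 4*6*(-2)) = -21441414265999 / 117153216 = -183020.28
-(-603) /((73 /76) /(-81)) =-3712068 /73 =-50850.25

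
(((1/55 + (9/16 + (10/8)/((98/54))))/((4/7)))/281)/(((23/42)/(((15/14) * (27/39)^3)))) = 359142579/69973711808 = 0.01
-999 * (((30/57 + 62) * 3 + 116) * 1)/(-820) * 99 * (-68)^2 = 659452879008/3895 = 169307542.75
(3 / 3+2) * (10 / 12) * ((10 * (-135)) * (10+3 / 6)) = -70875 / 2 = -35437.50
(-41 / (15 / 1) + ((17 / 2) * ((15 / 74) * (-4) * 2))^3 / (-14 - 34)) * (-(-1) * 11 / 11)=78753329 / 1519590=51.83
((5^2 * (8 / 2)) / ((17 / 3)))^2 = 90000 / 289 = 311.42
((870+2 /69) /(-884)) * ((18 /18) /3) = -0.33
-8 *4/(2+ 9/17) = -544/43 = -12.65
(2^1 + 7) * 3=27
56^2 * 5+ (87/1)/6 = 31389/2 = 15694.50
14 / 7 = 2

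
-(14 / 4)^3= -343 / 8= -42.88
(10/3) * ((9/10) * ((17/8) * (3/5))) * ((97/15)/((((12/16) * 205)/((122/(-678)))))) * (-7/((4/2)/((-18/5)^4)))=6159668004/361953125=17.02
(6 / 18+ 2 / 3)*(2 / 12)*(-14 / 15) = -7 / 45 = -0.16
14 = 14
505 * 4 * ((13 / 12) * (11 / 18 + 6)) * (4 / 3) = 1562470 / 81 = 19289.75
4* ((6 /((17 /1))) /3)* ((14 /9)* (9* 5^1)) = 560 /17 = 32.94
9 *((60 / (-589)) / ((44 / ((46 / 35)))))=-1242 / 45353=-0.03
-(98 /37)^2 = -9604 /1369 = -7.02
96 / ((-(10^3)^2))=-3 / 31250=-0.00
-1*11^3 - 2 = -1333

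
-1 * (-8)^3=512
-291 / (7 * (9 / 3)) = -97 / 7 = -13.86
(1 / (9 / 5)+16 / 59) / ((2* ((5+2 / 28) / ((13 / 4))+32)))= 39949 / 3243348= 0.01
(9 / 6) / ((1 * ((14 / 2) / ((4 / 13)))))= 6 / 91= 0.07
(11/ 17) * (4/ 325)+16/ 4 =22144/ 5525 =4.01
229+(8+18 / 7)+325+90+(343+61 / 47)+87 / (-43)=996.85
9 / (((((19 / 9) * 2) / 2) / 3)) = 243 / 19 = 12.79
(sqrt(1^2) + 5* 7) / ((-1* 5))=-36 / 5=-7.20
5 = 5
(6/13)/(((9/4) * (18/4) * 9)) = 16/3159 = 0.01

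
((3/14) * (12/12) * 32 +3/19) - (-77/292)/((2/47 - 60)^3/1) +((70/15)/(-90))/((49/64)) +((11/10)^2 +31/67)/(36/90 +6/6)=64003216735162502813/7860787024740279840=8.14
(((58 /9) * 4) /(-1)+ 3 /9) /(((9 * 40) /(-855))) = 4351 /72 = 60.43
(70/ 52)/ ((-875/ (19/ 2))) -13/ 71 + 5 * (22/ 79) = 8711329/ 7291700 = 1.19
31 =31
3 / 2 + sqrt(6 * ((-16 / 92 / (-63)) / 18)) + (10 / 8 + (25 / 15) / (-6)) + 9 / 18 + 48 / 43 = 2 * sqrt(483) / 1449 + 6329 / 1548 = 4.12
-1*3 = -3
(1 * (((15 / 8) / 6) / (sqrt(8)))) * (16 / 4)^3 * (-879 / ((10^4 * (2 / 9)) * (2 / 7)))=-55377 * sqrt(2) / 8000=-9.79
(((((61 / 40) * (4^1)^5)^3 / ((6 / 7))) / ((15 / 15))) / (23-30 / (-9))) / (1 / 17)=28322812657664 / 9875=2868132927.36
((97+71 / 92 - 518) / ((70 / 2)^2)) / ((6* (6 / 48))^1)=-263 / 575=-0.46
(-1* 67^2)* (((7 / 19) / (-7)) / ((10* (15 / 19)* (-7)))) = -4489 / 1050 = -4.28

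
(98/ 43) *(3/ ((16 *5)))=147/ 1720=0.09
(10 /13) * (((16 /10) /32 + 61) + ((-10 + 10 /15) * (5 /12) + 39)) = 17309 /234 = 73.97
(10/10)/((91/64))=0.70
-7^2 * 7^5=-823543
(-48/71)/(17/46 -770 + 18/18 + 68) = 736/762753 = 0.00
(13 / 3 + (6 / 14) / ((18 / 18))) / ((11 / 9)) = 300 / 77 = 3.90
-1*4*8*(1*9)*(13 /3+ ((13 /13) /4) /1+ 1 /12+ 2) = -1920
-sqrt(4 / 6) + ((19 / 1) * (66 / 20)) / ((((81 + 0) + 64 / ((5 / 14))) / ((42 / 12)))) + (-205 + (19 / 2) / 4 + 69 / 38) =-200.78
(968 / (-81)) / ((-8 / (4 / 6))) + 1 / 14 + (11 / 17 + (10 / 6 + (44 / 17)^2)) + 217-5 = 222.08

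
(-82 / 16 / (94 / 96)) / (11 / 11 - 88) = 0.06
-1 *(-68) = 68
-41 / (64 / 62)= -39.72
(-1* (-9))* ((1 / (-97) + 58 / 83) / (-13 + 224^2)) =723 / 5853077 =0.00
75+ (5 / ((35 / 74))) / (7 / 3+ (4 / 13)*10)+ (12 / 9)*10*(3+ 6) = 290901 / 1477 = 196.95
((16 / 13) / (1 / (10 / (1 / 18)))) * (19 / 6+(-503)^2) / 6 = 121445840 / 13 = 9341987.69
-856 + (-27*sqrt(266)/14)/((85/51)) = -856 - 81*sqrt(266)/70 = -874.87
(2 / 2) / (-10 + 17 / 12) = -12 / 103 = -0.12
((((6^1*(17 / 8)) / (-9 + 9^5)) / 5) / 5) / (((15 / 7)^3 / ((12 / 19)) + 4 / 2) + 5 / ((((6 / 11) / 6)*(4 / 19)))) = 0.00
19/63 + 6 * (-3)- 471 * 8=-238499/63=-3785.70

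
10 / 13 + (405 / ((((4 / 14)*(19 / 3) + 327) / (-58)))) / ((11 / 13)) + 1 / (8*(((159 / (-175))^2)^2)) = -84288672068404021 / 1009736836841304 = -83.48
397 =397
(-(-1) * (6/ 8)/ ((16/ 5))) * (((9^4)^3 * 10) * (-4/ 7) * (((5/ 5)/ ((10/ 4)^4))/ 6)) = -1613883065.61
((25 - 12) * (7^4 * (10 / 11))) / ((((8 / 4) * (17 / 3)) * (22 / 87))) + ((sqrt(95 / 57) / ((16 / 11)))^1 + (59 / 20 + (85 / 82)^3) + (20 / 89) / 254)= 11 * sqrt(15) / 48 + 634891587792779813 / 64097277103640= 9906.01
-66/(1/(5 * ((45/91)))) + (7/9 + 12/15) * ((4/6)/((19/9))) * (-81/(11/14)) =-20402766/95095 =-214.55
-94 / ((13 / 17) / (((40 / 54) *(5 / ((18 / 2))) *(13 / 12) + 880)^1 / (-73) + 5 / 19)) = 19062494060 / 13144599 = 1450.21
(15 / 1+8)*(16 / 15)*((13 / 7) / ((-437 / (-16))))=3328 / 1995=1.67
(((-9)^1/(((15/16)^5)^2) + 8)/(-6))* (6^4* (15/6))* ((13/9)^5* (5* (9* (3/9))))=871697204184837472/1868347265625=466560.59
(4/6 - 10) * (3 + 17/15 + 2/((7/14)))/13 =-3416/585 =-5.84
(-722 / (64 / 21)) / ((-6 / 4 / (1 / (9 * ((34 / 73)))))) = 184471 / 4896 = 37.68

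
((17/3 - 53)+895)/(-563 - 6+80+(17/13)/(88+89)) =-1950481/1125172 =-1.73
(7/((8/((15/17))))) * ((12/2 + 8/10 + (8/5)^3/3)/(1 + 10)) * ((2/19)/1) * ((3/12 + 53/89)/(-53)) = -3225817/3351900200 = -0.00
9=9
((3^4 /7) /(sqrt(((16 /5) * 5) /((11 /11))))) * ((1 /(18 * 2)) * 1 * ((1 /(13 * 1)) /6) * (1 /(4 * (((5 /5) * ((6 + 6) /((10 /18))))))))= 5 /419328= 0.00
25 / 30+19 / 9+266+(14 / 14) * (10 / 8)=9727 / 36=270.19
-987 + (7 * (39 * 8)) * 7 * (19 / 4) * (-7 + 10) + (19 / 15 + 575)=3261649 / 15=217443.27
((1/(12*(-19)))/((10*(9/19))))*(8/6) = -1/810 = -0.00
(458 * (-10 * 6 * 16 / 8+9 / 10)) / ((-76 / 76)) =272739 / 5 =54547.80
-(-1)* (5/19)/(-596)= -5/11324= -0.00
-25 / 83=-0.30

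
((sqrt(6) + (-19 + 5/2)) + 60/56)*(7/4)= -27 + 7*sqrt(6)/4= -22.71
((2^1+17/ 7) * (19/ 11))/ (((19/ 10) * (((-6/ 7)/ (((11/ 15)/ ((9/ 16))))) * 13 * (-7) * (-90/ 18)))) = -496/ 36855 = -0.01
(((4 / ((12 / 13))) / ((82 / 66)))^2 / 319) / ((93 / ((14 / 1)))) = 26026 / 4533657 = 0.01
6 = 6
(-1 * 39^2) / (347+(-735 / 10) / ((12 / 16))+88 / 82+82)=-4.58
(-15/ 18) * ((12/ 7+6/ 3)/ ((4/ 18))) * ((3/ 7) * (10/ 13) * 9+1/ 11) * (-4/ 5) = 34.07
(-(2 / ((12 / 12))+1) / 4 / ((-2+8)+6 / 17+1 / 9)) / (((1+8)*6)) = -17 / 7912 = -0.00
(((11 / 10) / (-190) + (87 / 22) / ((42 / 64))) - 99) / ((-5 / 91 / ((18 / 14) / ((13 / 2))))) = 122426523 / 365750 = 334.73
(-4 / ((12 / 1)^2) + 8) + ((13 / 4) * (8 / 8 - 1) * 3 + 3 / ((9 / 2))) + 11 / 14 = 2375 / 252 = 9.42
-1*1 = -1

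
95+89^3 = 705064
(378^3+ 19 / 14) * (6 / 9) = 756142147 / 21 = 36006768.90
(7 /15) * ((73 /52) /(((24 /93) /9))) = 47523 /2080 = 22.85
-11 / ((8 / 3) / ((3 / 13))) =-0.95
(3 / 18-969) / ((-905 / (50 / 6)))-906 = -2922683 / 3258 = -897.08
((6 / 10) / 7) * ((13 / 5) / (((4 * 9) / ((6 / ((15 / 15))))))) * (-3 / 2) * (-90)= 351 / 70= 5.01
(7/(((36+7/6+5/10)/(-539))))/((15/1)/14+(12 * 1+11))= -158466/38081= -4.16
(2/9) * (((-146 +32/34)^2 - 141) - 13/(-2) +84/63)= 36256025/7803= 4646.42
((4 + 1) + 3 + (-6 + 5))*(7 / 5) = 49 / 5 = 9.80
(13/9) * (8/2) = 52/9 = 5.78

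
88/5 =17.60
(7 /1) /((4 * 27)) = 7 /108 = 0.06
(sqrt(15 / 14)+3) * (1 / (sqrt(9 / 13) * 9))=sqrt(13) * (sqrt(210)+42) / 378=0.54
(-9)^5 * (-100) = 5904900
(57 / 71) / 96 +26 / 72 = 7555 / 20448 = 0.37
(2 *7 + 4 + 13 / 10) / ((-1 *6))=-193 / 60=-3.22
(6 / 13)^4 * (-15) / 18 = -1080 / 28561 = -0.04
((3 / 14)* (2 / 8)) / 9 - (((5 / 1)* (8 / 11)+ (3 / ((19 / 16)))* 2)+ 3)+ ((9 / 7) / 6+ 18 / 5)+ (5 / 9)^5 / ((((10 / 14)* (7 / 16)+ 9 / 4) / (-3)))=-374534472439 / 47225815560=-7.93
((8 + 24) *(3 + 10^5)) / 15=3200096 / 15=213339.73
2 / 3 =0.67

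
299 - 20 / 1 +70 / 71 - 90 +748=66597 / 71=937.99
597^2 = 356409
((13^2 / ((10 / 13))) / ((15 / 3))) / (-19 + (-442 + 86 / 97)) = -213109 / 2231550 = -0.10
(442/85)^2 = 676/25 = 27.04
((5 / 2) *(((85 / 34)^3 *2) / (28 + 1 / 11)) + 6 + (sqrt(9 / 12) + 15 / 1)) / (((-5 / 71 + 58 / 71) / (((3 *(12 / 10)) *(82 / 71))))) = 738 *sqrt(3) / 265 + 7230801 / 54590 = 137.28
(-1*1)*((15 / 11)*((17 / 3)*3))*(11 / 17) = -15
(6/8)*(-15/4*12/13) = -135/52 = -2.60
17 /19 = 0.89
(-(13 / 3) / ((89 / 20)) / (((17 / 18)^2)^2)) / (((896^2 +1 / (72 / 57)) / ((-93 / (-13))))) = -1562042880 / 143223202844507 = -0.00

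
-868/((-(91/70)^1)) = 8680/13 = 667.69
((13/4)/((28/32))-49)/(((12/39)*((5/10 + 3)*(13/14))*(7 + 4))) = -317/77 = -4.12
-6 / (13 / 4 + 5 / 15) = -72 / 43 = -1.67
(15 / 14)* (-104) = -780 / 7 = -111.43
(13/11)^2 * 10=1690/121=13.97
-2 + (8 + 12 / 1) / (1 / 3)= 58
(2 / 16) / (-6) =-1 / 48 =-0.02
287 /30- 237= -6823 /30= -227.43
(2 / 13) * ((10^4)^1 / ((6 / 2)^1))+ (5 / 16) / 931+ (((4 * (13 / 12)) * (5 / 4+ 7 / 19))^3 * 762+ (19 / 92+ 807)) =2548418484058907 / 9647156064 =264162.67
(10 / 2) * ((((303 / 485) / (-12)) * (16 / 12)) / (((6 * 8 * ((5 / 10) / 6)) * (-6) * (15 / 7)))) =707 / 104760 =0.01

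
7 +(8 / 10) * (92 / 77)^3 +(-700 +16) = -1542249453 / 2282665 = -675.64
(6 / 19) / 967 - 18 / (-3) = 110244 / 18373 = 6.00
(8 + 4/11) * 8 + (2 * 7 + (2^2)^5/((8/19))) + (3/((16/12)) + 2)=110755/44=2517.16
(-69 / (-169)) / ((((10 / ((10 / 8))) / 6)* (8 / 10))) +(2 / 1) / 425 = 445283 / 1149200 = 0.39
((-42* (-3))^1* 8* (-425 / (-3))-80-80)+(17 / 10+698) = 1433397 / 10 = 143339.70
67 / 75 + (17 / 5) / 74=5213 / 5550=0.94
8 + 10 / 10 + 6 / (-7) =57 / 7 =8.14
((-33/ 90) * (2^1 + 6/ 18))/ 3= -77/ 270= -0.29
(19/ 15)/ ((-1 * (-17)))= 19/ 255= 0.07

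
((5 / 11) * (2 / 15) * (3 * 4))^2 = 64 / 121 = 0.53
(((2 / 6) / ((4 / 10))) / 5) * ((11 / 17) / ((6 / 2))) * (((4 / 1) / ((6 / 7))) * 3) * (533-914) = -191.75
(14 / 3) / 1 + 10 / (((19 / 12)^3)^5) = 212997989065484767226 / 45543381089624394897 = 4.68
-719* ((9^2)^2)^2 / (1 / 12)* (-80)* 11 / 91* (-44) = -14380883252271360 / 91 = -158031684090894.07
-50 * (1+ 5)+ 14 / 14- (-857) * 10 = 8271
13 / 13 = 1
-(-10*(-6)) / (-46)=30 / 23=1.30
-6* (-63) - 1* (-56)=434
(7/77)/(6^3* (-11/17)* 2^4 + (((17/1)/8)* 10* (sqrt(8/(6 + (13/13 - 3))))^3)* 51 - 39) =438362/8942350791 + 417605* sqrt(2)/8942350791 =0.00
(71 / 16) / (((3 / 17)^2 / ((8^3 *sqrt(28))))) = 1313216 *sqrt(7) / 9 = 386049.22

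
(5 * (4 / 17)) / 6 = 10 / 51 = 0.20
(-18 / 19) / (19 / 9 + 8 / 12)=-162 / 475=-0.34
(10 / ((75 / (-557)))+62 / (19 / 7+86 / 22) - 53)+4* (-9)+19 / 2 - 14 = -26929 / 170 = -158.41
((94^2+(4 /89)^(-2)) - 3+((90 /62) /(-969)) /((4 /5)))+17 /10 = 7473511453 /801040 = 9329.76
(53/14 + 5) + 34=599/14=42.79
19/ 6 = 3.17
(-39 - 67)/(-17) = 106/17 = 6.24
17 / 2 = 8.50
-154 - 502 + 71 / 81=-53065 / 81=-655.12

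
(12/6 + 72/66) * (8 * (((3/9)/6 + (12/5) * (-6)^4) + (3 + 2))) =38133176/495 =77036.72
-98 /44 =-49 /22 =-2.23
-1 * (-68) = 68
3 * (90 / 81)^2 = 100 / 27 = 3.70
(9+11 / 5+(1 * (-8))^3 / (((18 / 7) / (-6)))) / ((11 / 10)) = 36176 / 33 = 1096.24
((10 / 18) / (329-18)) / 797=5 / 2230803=0.00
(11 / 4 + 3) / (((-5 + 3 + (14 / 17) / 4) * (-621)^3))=17 / 1270301454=0.00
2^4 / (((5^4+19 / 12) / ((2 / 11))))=384 / 82709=0.00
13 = 13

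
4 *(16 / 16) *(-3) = -12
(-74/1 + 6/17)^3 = -1962515008/4913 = -399453.49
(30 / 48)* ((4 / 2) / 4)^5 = 5 / 256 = 0.02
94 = 94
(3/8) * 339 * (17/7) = 17289/56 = 308.73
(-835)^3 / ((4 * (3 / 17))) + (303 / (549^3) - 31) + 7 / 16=-727851663907735171 / 882502128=-824759103.48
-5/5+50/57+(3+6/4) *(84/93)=6965/1767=3.94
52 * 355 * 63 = 1162980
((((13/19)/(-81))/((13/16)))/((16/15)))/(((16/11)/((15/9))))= -275/24624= -0.01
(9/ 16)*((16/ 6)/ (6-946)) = -3/ 1880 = -0.00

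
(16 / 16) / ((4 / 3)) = 3 / 4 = 0.75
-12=-12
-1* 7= -7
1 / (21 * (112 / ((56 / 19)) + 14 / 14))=1 / 819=0.00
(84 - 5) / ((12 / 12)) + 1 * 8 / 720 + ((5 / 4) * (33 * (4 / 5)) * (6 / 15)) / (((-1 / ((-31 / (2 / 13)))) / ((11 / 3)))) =176969 / 18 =9831.61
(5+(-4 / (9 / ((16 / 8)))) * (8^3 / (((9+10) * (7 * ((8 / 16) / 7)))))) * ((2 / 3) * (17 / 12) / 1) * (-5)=623645 / 3078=202.61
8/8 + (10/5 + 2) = 5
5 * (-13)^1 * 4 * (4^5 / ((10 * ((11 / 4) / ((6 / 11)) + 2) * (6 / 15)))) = -122880 / 13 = -9452.31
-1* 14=-14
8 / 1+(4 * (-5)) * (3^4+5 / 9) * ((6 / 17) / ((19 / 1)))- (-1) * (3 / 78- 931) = -24016453 / 25194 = -953.26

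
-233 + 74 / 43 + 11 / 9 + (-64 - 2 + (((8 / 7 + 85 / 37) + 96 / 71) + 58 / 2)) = -262.26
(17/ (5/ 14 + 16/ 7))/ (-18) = -119/ 333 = -0.36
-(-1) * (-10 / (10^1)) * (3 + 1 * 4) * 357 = -2499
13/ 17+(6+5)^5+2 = 2737914/ 17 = 161053.76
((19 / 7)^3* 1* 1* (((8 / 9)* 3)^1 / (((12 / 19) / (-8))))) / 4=-521284 / 3087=-168.86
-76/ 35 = -2.17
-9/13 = -0.69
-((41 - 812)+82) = 689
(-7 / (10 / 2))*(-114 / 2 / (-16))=-399 / 80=-4.99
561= 561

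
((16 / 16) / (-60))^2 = 1 / 3600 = 0.00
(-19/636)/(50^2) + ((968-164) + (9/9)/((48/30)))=1279353731/1590000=804.62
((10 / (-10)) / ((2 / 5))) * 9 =-45 / 2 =-22.50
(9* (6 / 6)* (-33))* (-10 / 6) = 495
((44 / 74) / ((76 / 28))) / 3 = 154 / 2109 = 0.07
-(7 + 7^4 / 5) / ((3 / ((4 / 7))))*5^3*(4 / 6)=-23200 / 3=-7733.33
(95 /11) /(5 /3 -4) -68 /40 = -4159 /770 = -5.40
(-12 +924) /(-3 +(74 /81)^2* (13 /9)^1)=-53852688 /105959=-508.24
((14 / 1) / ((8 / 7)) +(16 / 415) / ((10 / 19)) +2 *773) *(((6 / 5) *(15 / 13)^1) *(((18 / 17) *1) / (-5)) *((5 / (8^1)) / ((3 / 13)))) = -349220241 / 282200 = -1237.49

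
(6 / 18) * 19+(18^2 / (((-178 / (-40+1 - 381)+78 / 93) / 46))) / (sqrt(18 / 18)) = 291231281 / 24657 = 11811.30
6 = 6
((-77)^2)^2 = 35153041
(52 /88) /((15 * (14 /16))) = 52 /1155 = 0.05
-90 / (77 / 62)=-5580 / 77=-72.47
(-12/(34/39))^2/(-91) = -4212/2023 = -2.08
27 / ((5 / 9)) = 243 / 5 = 48.60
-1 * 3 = -3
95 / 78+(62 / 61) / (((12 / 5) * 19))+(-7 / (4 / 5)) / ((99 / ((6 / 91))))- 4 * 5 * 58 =-29546205 / 25498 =-1158.77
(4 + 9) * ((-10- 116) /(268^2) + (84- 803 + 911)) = 89635533 /35912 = 2495.98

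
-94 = -94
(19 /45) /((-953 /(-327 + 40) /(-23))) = -125419 /42885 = -2.92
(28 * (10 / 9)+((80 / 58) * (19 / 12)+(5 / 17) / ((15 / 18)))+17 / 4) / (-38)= -672613 / 674424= -1.00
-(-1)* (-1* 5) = -5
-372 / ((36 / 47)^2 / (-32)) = 547832 / 27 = 20290.07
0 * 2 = 0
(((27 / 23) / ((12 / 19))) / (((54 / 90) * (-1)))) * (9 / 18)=-285 / 184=-1.55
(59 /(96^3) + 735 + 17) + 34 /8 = 669081659 /884736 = 756.25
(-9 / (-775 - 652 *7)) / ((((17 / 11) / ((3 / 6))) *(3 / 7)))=231 / 181526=0.00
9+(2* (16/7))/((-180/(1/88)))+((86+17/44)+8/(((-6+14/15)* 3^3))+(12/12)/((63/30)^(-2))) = 32831123/329175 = 99.74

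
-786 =-786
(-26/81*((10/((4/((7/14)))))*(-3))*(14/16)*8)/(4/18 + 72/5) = 325/564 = 0.58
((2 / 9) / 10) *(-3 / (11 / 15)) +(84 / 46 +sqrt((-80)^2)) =20679 / 253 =81.74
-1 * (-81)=81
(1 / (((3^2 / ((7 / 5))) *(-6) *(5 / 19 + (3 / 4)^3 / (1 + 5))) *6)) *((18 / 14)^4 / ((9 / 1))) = -0.00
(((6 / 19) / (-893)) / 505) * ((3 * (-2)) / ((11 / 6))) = 216 / 94251685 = 0.00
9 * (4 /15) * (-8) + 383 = 1819 /5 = 363.80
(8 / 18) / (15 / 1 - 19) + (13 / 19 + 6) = 1124 / 171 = 6.57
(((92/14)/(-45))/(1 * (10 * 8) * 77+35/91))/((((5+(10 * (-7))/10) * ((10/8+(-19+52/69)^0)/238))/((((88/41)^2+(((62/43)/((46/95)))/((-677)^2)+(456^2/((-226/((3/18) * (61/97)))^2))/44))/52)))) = 31552759657970541048416/284015960229763767943719045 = 0.00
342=342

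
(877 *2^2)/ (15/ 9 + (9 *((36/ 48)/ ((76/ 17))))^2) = 972585984/ 1094123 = 888.92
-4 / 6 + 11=10.33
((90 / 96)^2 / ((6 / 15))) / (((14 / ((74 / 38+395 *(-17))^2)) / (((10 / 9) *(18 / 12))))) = 1906463941875 / 161728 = 11788088.28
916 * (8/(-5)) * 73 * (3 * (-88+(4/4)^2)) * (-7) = -977342688/5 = -195468537.60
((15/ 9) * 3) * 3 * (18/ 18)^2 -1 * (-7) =22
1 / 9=0.11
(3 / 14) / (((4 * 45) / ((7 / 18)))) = 1 / 2160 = 0.00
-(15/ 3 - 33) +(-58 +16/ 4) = -26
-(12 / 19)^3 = -1728 / 6859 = -0.25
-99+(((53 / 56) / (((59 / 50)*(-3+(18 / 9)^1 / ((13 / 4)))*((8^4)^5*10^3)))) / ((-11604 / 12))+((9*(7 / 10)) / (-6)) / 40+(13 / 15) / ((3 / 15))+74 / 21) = -1041059731105031289756446618251 / 11418996672565258874571980800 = -91.17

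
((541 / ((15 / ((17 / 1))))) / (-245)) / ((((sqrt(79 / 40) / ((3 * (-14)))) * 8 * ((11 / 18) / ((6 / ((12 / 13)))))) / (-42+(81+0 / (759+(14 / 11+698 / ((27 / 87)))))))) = 41965911 * sqrt(790) / 304150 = 3878.13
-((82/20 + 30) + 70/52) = -2304/65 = -35.45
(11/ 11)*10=10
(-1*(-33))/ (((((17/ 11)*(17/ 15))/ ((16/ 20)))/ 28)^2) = 450793728/ 83521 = 5397.37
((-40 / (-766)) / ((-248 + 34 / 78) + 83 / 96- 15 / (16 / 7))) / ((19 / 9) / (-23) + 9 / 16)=-9185280 / 20969449543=-0.00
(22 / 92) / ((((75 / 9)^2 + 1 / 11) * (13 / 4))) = 0.00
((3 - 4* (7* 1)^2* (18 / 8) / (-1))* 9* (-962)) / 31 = -3844152 / 31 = -124004.90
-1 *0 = 0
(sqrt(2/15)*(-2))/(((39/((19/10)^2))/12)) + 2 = 2 - 722*sqrt(30)/4875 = 1.19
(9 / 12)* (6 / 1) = 9 / 2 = 4.50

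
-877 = -877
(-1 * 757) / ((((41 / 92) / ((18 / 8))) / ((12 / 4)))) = -11465.78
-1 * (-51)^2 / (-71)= 2601 / 71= 36.63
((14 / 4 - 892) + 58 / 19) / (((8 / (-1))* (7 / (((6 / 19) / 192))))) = 33647 / 1293824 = 0.03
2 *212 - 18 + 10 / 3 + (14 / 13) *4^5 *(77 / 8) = 429916 / 39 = 11023.49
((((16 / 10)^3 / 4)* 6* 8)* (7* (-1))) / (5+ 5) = -21504 / 625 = -34.41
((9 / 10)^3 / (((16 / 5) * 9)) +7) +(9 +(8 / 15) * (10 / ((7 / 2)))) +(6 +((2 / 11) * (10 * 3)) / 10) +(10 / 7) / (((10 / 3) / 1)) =18127511 / 739200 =24.52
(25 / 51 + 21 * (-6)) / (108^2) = -6401 / 594864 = -0.01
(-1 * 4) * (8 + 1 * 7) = -60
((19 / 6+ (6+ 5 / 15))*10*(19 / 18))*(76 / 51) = 68590 / 459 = 149.43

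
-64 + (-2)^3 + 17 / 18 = -71.06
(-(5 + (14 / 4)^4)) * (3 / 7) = -7443 / 112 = -66.46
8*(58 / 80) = 29 / 5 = 5.80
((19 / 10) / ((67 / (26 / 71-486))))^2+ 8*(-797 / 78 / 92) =3831729111115 / 20298256953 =188.77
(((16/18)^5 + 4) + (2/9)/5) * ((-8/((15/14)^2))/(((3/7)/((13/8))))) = -24220253512/199290375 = -121.53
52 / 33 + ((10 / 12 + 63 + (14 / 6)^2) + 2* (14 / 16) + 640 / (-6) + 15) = -7549 / 396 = -19.06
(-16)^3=-4096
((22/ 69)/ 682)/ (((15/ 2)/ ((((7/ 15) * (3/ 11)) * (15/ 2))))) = 7/ 117645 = 0.00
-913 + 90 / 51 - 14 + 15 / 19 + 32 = -288260 / 323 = -892.45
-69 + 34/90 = -3088/45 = -68.62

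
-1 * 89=-89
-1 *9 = -9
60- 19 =41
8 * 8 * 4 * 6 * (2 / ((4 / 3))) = 2304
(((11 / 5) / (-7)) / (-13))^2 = 121 / 207025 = 0.00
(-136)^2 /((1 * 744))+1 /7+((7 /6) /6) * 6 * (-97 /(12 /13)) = -1524811 /15624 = -97.59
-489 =-489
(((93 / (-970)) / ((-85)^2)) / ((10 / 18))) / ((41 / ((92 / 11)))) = -38502 / 7901801875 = -0.00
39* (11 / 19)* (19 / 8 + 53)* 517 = 98254299 / 152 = 646409.86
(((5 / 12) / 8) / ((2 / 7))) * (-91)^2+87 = 306539 / 192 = 1596.56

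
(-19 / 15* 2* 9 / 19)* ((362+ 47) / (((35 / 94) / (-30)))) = 1384056 / 35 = 39544.46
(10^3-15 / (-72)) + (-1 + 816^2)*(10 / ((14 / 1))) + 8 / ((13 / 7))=1040927663 / 2184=476615.23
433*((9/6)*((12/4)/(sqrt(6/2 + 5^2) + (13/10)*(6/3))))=-28145/118 + 10825*sqrt(7)/59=246.91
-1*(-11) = 11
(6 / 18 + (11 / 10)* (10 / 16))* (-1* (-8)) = 49 / 6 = 8.17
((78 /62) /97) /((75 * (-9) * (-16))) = 13 /10825200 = 0.00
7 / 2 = 3.50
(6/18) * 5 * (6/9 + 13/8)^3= 831875/41472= 20.06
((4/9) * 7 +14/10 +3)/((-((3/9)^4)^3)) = -19958562/5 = -3991712.40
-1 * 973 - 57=-1030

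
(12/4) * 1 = 3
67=67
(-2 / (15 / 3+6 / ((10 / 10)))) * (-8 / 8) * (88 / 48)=1 / 3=0.33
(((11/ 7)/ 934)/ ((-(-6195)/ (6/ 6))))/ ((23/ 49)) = 11/ 19011570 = 0.00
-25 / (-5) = 5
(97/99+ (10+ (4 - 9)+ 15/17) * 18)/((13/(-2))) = -359698/21879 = -16.44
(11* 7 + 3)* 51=4080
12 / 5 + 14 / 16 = 131 / 40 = 3.28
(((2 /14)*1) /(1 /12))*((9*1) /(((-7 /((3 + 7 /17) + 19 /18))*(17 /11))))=-90222 /14161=-6.37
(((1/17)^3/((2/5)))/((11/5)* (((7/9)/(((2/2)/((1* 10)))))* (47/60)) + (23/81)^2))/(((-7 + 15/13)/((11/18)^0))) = -2132325/330338977316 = -0.00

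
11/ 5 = 2.20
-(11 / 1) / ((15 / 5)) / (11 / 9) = -3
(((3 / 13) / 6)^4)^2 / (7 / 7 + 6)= 1 / 1461789452032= 0.00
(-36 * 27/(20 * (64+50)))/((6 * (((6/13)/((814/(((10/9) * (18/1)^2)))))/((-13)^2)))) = -894179/15200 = -58.83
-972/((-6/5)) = 810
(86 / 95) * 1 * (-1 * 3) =-258 / 95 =-2.72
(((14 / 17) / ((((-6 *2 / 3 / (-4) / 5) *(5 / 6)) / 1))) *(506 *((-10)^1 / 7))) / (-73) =60720 / 1241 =48.93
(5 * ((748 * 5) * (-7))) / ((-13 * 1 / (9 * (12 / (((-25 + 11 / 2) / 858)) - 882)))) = -1661121000 / 13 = -127778538.46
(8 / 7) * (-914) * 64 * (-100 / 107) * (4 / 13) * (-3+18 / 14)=-2246246400 / 68159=-32955.98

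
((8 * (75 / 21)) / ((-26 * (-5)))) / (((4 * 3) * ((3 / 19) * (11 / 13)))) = 95 / 693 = 0.14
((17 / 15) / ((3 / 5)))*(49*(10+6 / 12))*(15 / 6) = 29155 / 12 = 2429.58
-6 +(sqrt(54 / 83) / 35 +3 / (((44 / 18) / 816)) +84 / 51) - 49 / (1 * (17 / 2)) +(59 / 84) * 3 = 3 * sqrt(498) / 2905 +5201673 / 5236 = 993.47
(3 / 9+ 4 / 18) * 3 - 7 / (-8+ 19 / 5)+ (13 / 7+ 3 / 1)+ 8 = 340 / 21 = 16.19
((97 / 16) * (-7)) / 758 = -679 / 12128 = -0.06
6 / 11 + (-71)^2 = 55457 / 11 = 5041.55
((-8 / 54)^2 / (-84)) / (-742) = 2 / 5679639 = 0.00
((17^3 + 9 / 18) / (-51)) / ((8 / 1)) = -9827 / 816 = -12.04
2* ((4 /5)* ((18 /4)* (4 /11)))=144 /55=2.62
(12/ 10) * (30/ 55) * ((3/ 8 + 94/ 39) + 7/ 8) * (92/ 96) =13133/ 5720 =2.30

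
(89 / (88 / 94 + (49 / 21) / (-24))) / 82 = 150588 / 116399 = 1.29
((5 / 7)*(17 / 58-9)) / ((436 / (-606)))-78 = -6138549 / 88508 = -69.36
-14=-14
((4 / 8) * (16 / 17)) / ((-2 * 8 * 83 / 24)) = -12 / 1411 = -0.01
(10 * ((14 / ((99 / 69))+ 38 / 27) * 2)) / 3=66320 / 891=74.43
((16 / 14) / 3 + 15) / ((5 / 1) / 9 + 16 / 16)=969 / 98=9.89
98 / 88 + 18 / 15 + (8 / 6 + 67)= 46627 / 660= 70.65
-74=-74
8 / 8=1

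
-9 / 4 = -2.25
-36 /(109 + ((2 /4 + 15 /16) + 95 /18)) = -0.31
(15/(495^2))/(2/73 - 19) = -73/22623975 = -0.00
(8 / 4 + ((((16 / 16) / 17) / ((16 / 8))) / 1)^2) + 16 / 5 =30061 / 5780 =5.20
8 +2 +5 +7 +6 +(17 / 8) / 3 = 689 / 24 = 28.71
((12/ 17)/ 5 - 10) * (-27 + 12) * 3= 7542/ 17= 443.65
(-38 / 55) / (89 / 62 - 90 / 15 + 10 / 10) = 2356 / 12155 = 0.19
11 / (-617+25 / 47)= -47 / 2634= -0.02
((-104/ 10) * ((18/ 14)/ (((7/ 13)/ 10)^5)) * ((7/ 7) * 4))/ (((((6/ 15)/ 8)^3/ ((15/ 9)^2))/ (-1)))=2625740771277.27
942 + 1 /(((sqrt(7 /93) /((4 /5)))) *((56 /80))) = 8 *sqrt(651) /49 + 942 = 946.17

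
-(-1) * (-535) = -535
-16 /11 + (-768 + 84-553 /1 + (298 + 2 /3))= -31013 /33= -939.79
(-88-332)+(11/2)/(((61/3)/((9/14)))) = -717063/1708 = -419.83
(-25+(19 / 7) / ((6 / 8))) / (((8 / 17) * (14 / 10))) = -38165 / 1176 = -32.45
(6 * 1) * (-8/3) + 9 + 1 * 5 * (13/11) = -12/11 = -1.09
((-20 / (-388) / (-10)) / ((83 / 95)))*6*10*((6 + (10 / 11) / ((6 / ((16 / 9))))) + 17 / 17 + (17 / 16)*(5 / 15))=-17207825 / 6376392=-2.70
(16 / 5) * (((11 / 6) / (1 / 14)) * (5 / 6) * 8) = 4928 / 9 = 547.56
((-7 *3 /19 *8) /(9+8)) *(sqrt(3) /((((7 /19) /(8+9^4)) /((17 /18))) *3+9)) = -367864 *sqrt(3) /6365487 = -0.10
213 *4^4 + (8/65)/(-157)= 556458232/10205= 54528.00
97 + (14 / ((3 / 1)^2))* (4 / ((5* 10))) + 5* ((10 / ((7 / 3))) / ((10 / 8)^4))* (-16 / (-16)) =33359 / 315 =105.90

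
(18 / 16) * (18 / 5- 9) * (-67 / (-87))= -5427 / 1160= -4.68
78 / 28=2.79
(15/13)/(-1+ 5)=15/52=0.29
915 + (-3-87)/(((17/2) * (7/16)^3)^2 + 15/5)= 209284547235/235327153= 889.33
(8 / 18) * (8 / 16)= 2 / 9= 0.22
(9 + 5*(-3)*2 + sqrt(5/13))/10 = -21/10 + sqrt(65)/130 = -2.04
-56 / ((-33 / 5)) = 280 / 33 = 8.48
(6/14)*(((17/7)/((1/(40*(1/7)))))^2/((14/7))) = 41.27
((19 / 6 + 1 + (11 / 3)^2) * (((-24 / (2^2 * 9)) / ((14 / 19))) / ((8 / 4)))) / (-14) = 6023 / 10584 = 0.57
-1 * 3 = -3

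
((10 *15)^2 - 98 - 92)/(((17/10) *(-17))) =-223100/289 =-771.97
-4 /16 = -0.25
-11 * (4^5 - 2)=-11242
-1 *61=-61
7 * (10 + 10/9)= 700/9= 77.78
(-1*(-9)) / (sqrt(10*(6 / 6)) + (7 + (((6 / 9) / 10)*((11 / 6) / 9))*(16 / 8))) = 0.88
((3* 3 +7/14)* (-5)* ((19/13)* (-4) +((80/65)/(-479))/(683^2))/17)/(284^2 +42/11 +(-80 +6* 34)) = 4436564630685/21940992039008861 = 0.00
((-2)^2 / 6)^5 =32 / 243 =0.13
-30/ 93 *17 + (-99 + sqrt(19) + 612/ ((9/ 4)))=sqrt(19) + 5193/ 31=171.88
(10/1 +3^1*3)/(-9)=-19/9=-2.11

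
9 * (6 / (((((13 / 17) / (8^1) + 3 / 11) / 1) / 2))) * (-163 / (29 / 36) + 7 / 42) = -947300112 / 15979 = -59284.07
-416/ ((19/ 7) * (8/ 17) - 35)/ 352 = 1547/ 44143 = 0.04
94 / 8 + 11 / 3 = 185 / 12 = 15.42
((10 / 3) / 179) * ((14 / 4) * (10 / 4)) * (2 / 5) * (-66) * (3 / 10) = -231 / 179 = -1.29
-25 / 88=-0.28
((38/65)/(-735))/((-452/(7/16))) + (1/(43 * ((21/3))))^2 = 3771517/319422885600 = 0.00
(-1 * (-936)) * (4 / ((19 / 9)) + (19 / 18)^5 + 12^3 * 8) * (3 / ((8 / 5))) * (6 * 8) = 32267393790905 / 27702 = 1164803761.13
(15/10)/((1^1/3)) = 9/2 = 4.50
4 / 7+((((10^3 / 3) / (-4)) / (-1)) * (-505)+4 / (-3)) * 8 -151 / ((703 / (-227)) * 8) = -39762152471 / 118104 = -336670.67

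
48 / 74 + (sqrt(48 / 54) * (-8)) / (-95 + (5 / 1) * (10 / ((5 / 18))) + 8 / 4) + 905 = 33509 / 37 - 16 * sqrt(2) / 261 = 905.56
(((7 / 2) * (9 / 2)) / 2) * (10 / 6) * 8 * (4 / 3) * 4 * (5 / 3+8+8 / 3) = 20720 / 3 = 6906.67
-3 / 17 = -0.18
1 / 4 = 0.25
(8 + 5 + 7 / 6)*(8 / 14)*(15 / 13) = 850 / 91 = 9.34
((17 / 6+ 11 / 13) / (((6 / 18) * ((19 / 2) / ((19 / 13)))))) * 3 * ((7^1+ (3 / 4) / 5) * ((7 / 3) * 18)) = 198891 / 130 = 1529.93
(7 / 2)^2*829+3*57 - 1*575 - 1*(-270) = 40085 / 4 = 10021.25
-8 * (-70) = 560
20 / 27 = 0.74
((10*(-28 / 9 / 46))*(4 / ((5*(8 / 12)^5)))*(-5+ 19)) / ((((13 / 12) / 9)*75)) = -47628 / 7475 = -6.37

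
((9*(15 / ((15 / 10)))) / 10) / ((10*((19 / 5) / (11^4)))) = 131769 / 38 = 3467.61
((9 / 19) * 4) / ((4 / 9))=4.26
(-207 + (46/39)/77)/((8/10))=-3107875/12012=-258.73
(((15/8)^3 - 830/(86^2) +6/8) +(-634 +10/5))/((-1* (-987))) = -591462665/934381056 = -0.63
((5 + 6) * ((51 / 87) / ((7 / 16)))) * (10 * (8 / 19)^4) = 122552320 / 26455163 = 4.63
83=83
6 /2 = 3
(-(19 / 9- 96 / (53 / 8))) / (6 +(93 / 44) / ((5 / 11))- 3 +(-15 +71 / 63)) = -826700 / 415573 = -1.99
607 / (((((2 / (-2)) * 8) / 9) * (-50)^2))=-5463 / 20000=-0.27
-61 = -61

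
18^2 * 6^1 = 1944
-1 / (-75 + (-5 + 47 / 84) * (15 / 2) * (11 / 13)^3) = 123032 / 11709715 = 0.01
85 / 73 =1.16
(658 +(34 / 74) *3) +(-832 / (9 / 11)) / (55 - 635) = 31922741 / 48285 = 661.13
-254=-254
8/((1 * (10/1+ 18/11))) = 11/16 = 0.69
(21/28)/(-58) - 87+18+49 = -4643/232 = -20.01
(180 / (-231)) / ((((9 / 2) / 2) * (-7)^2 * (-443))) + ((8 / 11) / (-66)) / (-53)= 654436 / 2923346811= 0.00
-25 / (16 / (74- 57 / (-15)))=-1945 / 16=-121.56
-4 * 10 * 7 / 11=-25.45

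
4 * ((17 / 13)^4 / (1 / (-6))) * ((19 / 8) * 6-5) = -18541662 / 28561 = -649.20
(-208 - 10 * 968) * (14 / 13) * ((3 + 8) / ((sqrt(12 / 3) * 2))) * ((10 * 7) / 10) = -2664816 / 13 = -204985.85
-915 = -915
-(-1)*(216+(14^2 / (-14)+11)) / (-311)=-213 / 311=-0.68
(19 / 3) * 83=1577 / 3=525.67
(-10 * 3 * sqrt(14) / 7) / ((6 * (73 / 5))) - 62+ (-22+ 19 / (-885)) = -74359 / 885 - 25 * sqrt(14) / 511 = -84.20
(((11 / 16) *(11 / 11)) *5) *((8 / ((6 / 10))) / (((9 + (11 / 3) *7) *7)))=275 / 1456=0.19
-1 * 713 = -713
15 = 15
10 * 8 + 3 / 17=1363 / 17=80.18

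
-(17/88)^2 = -289/7744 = -0.04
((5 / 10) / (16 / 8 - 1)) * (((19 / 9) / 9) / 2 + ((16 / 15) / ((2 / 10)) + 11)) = 2665 / 324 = 8.23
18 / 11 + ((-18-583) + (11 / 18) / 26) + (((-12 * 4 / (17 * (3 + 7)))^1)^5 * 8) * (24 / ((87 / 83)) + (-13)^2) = -602.10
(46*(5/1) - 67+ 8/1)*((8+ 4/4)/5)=1539/5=307.80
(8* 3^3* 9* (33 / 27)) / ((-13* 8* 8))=-297 / 104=-2.86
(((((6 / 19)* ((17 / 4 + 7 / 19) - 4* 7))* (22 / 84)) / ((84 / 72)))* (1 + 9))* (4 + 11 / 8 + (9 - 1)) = -221.70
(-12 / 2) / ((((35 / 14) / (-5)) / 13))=156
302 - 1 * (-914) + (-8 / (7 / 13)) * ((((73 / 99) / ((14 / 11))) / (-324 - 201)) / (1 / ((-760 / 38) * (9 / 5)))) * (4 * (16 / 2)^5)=-1958915648 / 25725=-76148.32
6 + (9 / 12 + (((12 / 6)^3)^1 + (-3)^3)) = -49 / 4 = -12.25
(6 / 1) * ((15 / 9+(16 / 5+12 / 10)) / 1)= 182 / 5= 36.40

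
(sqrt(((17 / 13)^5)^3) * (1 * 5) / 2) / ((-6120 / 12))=-24137569 * sqrt(221) / 9788768652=-0.04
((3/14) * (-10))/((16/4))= -15/28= -0.54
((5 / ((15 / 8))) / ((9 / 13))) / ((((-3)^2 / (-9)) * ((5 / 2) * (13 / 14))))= -1.66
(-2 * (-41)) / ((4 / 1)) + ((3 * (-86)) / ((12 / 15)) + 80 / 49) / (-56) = 143949 / 5488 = 26.23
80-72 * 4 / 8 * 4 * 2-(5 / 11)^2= -25193 / 121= -208.21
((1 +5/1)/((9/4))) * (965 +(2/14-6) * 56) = 5096/3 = 1698.67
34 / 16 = 17 / 8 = 2.12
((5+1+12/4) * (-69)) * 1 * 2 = -1242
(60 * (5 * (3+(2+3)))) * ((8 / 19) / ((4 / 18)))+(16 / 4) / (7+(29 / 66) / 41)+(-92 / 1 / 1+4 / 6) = 4456.61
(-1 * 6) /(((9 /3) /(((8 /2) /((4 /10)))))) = -20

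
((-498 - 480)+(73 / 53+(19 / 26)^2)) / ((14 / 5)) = -174856515 / 501592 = -348.60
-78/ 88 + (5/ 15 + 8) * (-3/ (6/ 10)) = -5617/ 132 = -42.55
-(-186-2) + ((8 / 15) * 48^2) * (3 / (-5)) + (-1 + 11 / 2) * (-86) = -936.28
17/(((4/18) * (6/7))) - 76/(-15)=5659/60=94.32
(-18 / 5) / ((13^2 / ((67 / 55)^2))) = -80802 / 2556125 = -0.03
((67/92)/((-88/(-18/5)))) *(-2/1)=-603/10120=-0.06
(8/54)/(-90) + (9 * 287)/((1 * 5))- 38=581497/1215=478.60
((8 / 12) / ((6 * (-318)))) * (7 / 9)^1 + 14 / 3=120197 / 25758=4.67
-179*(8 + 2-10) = 0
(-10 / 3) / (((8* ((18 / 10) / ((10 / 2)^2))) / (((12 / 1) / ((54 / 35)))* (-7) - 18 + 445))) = -2095625 / 972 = -2155.99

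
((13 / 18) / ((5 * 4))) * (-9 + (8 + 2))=13 / 360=0.04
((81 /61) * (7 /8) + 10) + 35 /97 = 545439 /47336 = 11.52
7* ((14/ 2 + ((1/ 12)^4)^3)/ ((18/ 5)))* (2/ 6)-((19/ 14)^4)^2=-19348776834761606775709/ 2775575418131158401024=-6.97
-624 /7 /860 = -156 /1505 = -0.10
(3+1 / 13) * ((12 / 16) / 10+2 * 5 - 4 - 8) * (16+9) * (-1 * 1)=1925 / 13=148.08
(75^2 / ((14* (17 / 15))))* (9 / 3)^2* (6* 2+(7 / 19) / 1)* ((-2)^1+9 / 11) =-2319890625 / 49742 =-46638.47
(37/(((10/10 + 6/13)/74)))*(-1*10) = -18733.68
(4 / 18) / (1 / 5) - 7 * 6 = -368 / 9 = -40.89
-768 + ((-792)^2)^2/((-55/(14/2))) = -250383720192/5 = -50076744038.40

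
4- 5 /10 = 7 /2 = 3.50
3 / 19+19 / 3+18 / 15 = 2192 / 285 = 7.69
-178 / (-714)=89 / 357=0.25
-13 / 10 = -1.30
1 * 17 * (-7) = -119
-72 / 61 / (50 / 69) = -2484 / 1525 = -1.63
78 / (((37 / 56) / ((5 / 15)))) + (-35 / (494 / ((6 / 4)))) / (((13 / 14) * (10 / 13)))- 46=-248487 / 36556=-6.80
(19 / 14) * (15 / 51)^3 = 2375 / 68782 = 0.03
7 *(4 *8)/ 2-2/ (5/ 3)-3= 539/ 5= 107.80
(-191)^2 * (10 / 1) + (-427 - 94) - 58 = 364231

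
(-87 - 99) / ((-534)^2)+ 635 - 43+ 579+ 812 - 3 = 94101449 / 47526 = 1980.00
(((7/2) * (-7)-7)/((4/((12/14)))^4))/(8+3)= -729/120736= -0.01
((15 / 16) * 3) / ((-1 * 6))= -15 / 32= -0.47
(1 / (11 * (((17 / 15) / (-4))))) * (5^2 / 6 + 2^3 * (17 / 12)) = -930 / 187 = -4.97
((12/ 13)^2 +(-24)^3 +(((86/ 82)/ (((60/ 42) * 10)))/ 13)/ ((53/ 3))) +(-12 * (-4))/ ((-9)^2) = -13705614819047/ 991539900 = -13822.56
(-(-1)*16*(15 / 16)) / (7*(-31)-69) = -15 / 286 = -0.05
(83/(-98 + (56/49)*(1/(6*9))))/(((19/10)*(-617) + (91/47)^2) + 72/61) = 224873145/309885065489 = 0.00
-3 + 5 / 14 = -37 / 14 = -2.64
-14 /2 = -7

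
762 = 762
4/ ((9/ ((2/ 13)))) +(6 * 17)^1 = 11942/ 117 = 102.07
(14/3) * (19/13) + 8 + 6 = 812/39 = 20.82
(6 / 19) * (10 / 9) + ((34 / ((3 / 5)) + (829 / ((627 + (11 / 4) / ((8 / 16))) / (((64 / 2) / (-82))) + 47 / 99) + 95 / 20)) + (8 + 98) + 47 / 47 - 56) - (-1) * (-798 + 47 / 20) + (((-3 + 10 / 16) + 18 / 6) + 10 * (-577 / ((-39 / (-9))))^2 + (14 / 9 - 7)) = 1047957157299464821 / 5933694110760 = 176611.25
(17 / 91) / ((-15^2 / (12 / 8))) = -17 / 13650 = -0.00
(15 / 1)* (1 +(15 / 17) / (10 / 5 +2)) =18.31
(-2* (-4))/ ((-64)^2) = 1/ 512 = 0.00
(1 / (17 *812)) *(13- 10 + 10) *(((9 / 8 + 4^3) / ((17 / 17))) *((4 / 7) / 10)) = 6773 / 1932560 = 0.00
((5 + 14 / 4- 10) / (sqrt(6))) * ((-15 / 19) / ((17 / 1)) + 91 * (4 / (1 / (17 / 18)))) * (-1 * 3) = 999227 * sqrt(6) / 3876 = 631.47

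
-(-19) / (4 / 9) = 171 / 4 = 42.75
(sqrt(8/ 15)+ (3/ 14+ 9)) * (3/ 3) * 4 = 8 * sqrt(30)/ 15+ 258/ 7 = 39.78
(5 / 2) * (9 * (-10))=-225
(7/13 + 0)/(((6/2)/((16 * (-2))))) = -224/39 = -5.74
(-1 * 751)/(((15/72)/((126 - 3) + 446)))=-10255656/5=-2051131.20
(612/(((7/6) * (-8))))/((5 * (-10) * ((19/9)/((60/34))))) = 729/665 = 1.10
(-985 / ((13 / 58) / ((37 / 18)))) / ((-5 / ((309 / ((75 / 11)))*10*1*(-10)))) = -957978692 / 117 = -8187852.07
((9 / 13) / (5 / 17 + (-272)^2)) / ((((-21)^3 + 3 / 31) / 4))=-1581 / 391170055796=-0.00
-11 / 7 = -1.57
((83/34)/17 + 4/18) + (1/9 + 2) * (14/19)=9995/5202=1.92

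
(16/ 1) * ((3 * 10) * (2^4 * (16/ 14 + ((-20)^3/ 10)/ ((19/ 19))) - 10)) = -42980160/ 7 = -6140022.86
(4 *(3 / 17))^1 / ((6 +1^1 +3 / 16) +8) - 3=-4067 / 1377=-2.95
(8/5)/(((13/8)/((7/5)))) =448/325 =1.38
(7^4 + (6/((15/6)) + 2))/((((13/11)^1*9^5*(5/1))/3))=44099/2132325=0.02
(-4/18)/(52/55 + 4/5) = -55/432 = -0.13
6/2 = 3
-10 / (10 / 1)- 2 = -3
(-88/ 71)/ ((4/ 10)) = -220/ 71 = -3.10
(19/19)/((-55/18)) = -18/55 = -0.33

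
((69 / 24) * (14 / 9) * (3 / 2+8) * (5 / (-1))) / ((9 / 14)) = -107065 / 324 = -330.45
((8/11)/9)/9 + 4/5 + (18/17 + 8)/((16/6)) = 4.21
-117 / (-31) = 117 / 31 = 3.77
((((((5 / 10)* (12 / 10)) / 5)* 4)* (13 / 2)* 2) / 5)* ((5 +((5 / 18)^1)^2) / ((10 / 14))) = 29939 / 3375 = 8.87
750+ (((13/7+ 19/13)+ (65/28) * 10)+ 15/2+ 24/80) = 713743/910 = 784.33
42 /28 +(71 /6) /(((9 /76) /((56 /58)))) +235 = 521447 /1566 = 332.98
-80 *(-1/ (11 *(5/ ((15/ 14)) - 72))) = -120/ 1111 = -0.11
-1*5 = -5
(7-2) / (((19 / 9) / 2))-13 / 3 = 23 / 57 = 0.40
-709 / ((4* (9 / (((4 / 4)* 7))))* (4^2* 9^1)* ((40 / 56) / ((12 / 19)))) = -0.85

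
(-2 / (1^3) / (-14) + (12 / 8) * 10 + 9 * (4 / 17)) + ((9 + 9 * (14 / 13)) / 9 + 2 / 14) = 30136 / 1547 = 19.48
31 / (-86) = -31 / 86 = -0.36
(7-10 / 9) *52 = 2756 / 9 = 306.22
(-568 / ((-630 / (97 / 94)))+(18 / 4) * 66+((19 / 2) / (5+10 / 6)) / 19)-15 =6703831 / 23688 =283.01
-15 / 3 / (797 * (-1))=5 / 797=0.01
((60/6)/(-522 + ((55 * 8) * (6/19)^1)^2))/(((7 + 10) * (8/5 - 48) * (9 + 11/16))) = -3610/51818218857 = -0.00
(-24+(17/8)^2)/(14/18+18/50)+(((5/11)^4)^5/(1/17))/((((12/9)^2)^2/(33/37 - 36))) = -6984013621142291206393111275/407826428928077338057719808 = -17.12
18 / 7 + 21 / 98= 39 / 14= 2.79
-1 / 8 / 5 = -1 / 40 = -0.02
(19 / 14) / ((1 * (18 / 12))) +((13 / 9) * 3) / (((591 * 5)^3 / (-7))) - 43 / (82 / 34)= -376003266852617 / 22216498266375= -16.92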